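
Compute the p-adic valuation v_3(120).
v_3(120) = 1

v_3(n) is the largest exponent k such that 3^k divides n. Factor out: 120 = 3^1 · 40. (Sign doesn't affect v_p.) So v_3(120) = 1.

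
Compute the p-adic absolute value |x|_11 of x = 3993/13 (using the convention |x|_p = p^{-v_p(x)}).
|3993/13|_11 = 1/1331

Step 1 — compute v_11(x) by factoring powers of 11 out of the numerator and denominator: v_11(3993/13) = 3. Step 2 — apply |x|_p = p^{-v_p(x)} = 11^{-3} = 1/1331.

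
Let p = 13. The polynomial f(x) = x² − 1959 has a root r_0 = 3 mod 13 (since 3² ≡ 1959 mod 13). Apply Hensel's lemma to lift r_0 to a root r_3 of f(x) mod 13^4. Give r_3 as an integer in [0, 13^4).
r_3 = 27030 (mod 28561)

Hensel's recurrence: r_{i+1} = r_i − f(r_i)·(f′(r_i))^{-1} mod 13^{i+2}, with f′(x) = 2x. Iterate:
  r_0 = 3 (mod 13)
  r_1 = 159 (mod 169)
  r_2 = 666 (mod 2197)
  r_3 = 27030 (mod 28561)
Final: r_3 = 27030, and one checks f(r_3) ≡ 0 mod 13^4.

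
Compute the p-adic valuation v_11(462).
v_11(462) = 1

v_11(n) is the largest exponent k such that 11^k divides n. Factor out: 462 = 11^1 · 42. (Sign doesn't affect v_p.) So v_11(462) = 1.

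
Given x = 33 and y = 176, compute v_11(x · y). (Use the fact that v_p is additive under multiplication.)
v_11(5808) = 2

v_p(x) = 1 (factor: 33 = 11^1 · 3); v_p(y) = 1 (factor: 176 = 11^1 · 16). Additivity: v_p(xy) = v_p(x) + v_p(y) = 1 + 1 = 2. (Direct check: xy = 5808 = 11^2 · (48).)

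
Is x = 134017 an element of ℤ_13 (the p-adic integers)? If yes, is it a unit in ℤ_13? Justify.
x ∈ ℤ_13 but not a unit; v_13(x) = 3 > 0

ℤ_13 = {x ∈ ℚ_13 : v_13(x) ≥ 0} and ℤ_13^× = {x ∈ ℤ_13 : v_13(x) = 0}. Here v_13(134017) = v_13(num) − v_13(den) = 3; compare against these criteria.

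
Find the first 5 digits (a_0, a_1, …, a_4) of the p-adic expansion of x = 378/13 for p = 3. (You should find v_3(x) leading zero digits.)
(a_0, …, a_4) = (0, 0, 0, 2, 2)

v_3(378/13) = 3, so a_0 = ... = a_2 = 0. Factor out: x = 3^3 · u with u = 14/13 a unit in ℤ_3. Expand u iteratively via a_{v+i} = u_i mod 3, u_{i+1} = (u_i − a_{v+i})/3:
  u_0 = 14/13;  a_3 = 2;  u_1 = (u_0 − 2)/3 = -4/13
  u_1 = -4/13;  a_4 = 2;  u_2 = (u_1 − 2)/3 = -10/13
Digits: (0, 0, 0, 2, 2).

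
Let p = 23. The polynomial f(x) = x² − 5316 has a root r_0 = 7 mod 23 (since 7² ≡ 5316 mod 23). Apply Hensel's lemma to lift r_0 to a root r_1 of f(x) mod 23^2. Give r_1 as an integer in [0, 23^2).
r_1 = 421 (mod 529)

Hensel's recurrence: r_{i+1} = r_i − f(r_i)·(f′(r_i))^{-1} mod 23^{i+2}, with f′(x) = 2x. Iterate:
  r_0 = 7 (mod 23)
  r_1 = 421 (mod 529)
Final: r_1 = 421, and one checks f(r_1) ≡ 0 mod 23^2.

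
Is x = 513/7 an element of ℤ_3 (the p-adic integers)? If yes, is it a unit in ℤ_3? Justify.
x ∈ ℤ_3 but not a unit; v_3(x) = 3 > 0

ℤ_3 = {x ∈ ℚ_3 : v_3(x) ≥ 0} and ℤ_3^× = {x ∈ ℤ_3 : v_3(x) = 0}. Here v_3(513/7) = v_3(num) − v_3(den) = 3; compare against these criteria.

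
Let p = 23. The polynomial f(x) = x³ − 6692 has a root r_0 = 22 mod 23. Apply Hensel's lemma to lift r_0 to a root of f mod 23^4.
r_3 = 51956 (mod 279841)

Hensel: r_{i+1} = r_i − f(r_i)/f′(r_i) mod 23^{i+2}, where f′(x) = 3x². Iterate:
  r_0 = 22 (mod 23)
  r_1 = 114 (mod 529)
  r_2 = 3288 (mod 12167)
  r_3 = 51956 (mod 279841)
Final: r = 51956 with f(r) ≡ 0 mod 23^4.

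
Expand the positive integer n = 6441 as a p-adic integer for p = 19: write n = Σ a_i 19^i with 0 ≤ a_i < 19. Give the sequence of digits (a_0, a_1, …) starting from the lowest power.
(a_0, a_1, …) = (0, 16, 17)

Repeated division by 19 gives the digits low-to-high: 6441 = 16·19^1 + 17·19^2. Digit sequence: (0, 16, 17).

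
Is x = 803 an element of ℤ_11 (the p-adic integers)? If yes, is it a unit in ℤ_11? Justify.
x ∈ ℤ_11 but not a unit; v_11(x) = 1 > 0

ℤ_11 = {x ∈ ℚ_11 : v_11(x) ≥ 0} and ℤ_11^× = {x ∈ ℤ_11 : v_11(x) = 0}. Here v_11(803) = v_11(num) − v_11(den) = 1; compare against these criteria.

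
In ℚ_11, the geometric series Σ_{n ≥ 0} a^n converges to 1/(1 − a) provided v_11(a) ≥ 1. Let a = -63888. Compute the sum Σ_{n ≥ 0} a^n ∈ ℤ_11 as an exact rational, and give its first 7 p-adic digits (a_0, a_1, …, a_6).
Σ a^n = 1/(1 − a) = 1/63889;  first 7 digits = (1, 0, 0, 7, 6, 10, 4)

v_11(a) = 3 ≥ 1, so the series converges in ℤ_11 to 1/(1 − a) = 1/(1 − (-63888)) = 1/63889. Expand this rational in ℤ_11: compute digits iteratively via d_i = x_i mod 11, x_{i+1} = (x_i − d_i)/11. The first 7 digits are (1, 0, 0, 7, 6, 10, 4).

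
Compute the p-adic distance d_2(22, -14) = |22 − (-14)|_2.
d_2(22, -14) = 1/4

Step 1 — x − y = 22 − (-14) = 36. Step 2 — v_2(36) = 2 (factor: 36 = (2^2 · 9); the sign does not affect v_p). Step 3 — |x − y|_2 = 2^{-2} = 1/4.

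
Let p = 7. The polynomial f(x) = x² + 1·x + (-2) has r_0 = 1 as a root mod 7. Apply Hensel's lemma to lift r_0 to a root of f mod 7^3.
r_2 = 1 (mod 343)

Hensel: r_{i+1} = r_i − f(r_i)·(f′(r_i))^{-1} mod 7^{i+2}, f′(x) = 2x + 1. Iterate:
  r_0 = 1 (mod 7)
  r_1 = 1 (mod 49)
  r_2 = 1 (mod 343)
Final: r = 1 satisfies f(r) ≡ 0 mod 7^3.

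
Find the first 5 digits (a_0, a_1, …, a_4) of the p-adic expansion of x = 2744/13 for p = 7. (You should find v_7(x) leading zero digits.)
(a_0, …, a_4) = (0, 0, 0, 6, 3)

v_7(2744/13) = 3, so a_0 = ... = a_2 = 0. Factor out: x = 7^3 · u with u = 8/13 a unit in ℤ_7. Expand u iteratively via a_{v+i} = u_i mod 7, u_{i+1} = (u_i − a_{v+i})/7:
  u_0 = 8/13;  a_3 = 6;  u_1 = (u_0 − 6)/7 = -10/13
  u_1 = -10/13;  a_4 = 3;  u_2 = (u_1 − 3)/7 = -7/13
Digits: (0, 0, 0, 6, 3).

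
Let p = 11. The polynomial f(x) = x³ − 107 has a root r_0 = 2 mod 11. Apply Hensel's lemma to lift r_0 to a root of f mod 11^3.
r_2 = 101 (mod 1331)

Hensel: r_{i+1} = r_i − f(r_i)/f′(r_i) mod 11^{i+2}, where f′(x) = 3x². Iterate:
  r_0 = 2 (mod 11)
  r_1 = 101 (mod 121)
  r_2 = 101 (mod 1331)
Final: r = 101 with f(r) ≡ 0 mod 11^3.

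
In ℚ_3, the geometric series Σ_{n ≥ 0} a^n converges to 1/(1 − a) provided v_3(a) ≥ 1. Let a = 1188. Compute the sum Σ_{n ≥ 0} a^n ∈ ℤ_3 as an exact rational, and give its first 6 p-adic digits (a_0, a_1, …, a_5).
Σ a^n = 1/(1 − a) = -1/1187;  first 6 digits = (1, 0, 0, 2, 2, 1)

v_3(a) = 3 ≥ 1, so the series converges in ℤ_3 to 1/(1 − a) = 1/(1 − 1188) = -1/1187. Expand this rational in ℤ_3: compute digits iteratively via d_i = x_i mod 3, x_{i+1} = (x_i − d_i)/3. The first 6 digits are (1, 0, 0, 2, 2, 1).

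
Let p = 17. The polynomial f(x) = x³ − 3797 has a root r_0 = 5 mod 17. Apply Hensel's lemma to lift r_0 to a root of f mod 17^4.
r_3 = 52756 (mod 83521)

Hensel: r_{i+1} = r_i − f(r_i)/f′(r_i) mod 17^{i+2}, where f′(x) = 3x². Iterate:
  r_0 = 5 (mod 17)
  r_1 = 158 (mod 289)
  r_2 = 3626 (mod 4913)
  r_3 = 52756 (mod 83521)
Final: r = 52756 with f(r) ≡ 0 mod 17^4.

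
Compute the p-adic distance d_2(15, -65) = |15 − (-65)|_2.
d_2(15, -65) = 1/16

Step 1 — x − y = 15 − (-65) = 80. Step 2 — v_2(80) = 4 (factor: 80 = (2^4 · 5); the sign does not affect v_p). Step 3 — |x − y|_2 = 2^{-4} = 1/16.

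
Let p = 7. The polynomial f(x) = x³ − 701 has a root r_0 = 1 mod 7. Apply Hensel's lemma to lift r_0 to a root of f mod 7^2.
r_1 = 22 (mod 49)

Hensel: r_{i+1} = r_i − f(r_i)/f′(r_i) mod 7^{i+2}, where f′(x) = 3x². Iterate:
  r_0 = 1 (mod 7)
  r_1 = 22 (mod 49)
Final: r = 22 with f(r) ≡ 0 mod 7^2.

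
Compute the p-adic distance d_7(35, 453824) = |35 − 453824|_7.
d_7(35, 453824) = 1/16807

Step 1 — x − y = 35 − 453824 = -453789. Step 2 — v_7(-453789) = 5 (factor: -453789 = −(7^5 · 27); the sign does not affect v_p). Step 3 — |x − y|_7 = 7^{-5} = 1/16807.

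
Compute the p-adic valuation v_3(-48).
v_3(-48) = 1

v_3(n) is the largest exponent k such that 3^k divides n. Factor out: -48 = -3^1 · 16. (Sign doesn't affect v_p.) So v_3(-48) = 1.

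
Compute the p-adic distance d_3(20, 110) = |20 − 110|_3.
d_3(20, 110) = 1/9

Step 1 — x − y = 20 − 110 = -90. Step 2 — v_3(-90) = 2 (factor: -90 = −(3^2 · 10); the sign does not affect v_p). Step 3 — |x − y|_3 = 3^{-2} = 1/9.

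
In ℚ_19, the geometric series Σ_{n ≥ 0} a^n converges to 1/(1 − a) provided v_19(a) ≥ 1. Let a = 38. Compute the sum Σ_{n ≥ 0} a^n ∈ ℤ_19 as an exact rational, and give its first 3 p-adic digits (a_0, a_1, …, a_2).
Σ a^n = 1/(1 − a) = -1/37;  first 3 digits = (1, 2, 4)

v_19(a) = 1 ≥ 1, so the series converges in ℤ_19 to 1/(1 − a) = 1/(1 − 38) = -1/37. Expand this rational in ℤ_19: compute digits iteratively via d_i = x_i mod 19, x_{i+1} = (x_i − d_i)/19. The first 3 digits are (1, 2, 4).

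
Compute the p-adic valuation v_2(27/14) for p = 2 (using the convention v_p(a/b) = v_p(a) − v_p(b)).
v_2(27/14) = -1

Factor powers of 2 from the numerator and denominator of the reduced fraction: 27 = 2^0 · 27 and 14 = 2^1 · 7. Apply v_p(a/b) = v_p(a) − v_p(b): v_2(27/14) = 0 − 1 = -1.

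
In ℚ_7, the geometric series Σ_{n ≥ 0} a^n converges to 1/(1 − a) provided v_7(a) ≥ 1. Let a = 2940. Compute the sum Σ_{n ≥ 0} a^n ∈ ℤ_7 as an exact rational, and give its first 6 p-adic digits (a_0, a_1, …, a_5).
Σ a^n = 1/(1 − a) = -1/2939;  first 6 digits = (1, 0, 4, 1, 3, 3)

v_7(a) = 2 ≥ 1, so the series converges in ℤ_7 to 1/(1 − a) = 1/(1 − 2940) = -1/2939. Expand this rational in ℤ_7: compute digits iteratively via d_i = x_i mod 7, x_{i+1} = (x_i − d_i)/7. The first 6 digits are (1, 0, 4, 1, 3, 3).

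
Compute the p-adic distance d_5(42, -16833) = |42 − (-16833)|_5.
d_5(42, -16833) = 1/625

Step 1 — x − y = 42 − (-16833) = 16875. Step 2 — v_5(16875) = 4 (factor: 16875 = (5^4 · 27); the sign does not affect v_p). Step 3 — |x − y|_5 = 5^{-4} = 1/625.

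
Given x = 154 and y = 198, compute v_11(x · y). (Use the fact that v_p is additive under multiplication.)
v_11(30492) = 2

v_p(x) = 1 (factor: 154 = 11^1 · 14); v_p(y) = 1 (factor: 198 = 11^1 · 18). Additivity: v_p(xy) = v_p(x) + v_p(y) = 1 + 1 = 2. (Direct check: xy = 30492 = 11^2 · (252).)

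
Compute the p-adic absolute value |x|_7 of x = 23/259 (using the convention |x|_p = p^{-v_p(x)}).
|23/259|_7 = 7

Step 1 — compute v_7(x) by factoring powers of 7 out of the numerator and denominator: v_7(23/259) = -1. Step 2 — apply |x|_p = p^{-v_p(x)} = 7^{1} = 7.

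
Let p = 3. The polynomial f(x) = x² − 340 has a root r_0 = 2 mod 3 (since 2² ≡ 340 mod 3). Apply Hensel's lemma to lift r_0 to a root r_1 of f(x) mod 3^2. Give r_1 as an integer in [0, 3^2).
r_1 = 5 (mod 9)

Hensel's recurrence: r_{i+1} = r_i − f(r_i)·(f′(r_i))^{-1} mod 3^{i+2}, with f′(x) = 2x. Iterate:
  r_0 = 2 (mod 3)
  r_1 = 5 (mod 9)
Final: r_1 = 5, and one checks f(r_1) ≡ 0 mod 3^2.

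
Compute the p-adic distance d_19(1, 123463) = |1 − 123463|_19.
d_19(1, 123463) = 1/6859

Step 1 — x − y = 1 − 123463 = -123462. Step 2 — v_19(-123462) = 3 (factor: -123462 = −(19^3 · 18); the sign does not affect v_p). Step 3 — |x − y|_19 = 19^{-3} = 1/6859.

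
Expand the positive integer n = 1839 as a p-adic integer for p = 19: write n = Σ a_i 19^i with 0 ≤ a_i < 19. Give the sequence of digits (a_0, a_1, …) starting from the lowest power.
(a_0, a_1, …) = (15, 1, 5)

Repeated division by 19 gives the digits low-to-high: 1839 = 15 + 1·19^1 + 5·19^2. Digit sequence: (15, 1, 5).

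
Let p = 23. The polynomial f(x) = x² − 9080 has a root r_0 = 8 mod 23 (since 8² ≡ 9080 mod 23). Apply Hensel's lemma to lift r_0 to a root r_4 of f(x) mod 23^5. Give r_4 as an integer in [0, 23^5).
r_4 = 4769771 (mod 6436343)

Hensel's recurrence: r_{i+1} = r_i − f(r_i)·(f′(r_i))^{-1} mod 23^{i+2}, with f′(x) = 2x. Iterate:
  r_0 = 8 (mod 23)
  r_1 = 307 (mod 529)
  r_2 = 307 (mod 12167)
  r_3 = 12474 (mod 279841)
  r_4 = 4769771 (mod 6436343)
Final: r_4 = 4769771, and one checks f(r_4) ≡ 0 mod 23^5.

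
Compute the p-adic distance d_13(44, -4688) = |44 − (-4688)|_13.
d_13(44, -4688) = 1/169

Step 1 — x − y = 44 − (-4688) = 4732. Step 2 — v_13(4732) = 2 (factor: 4732 = (13^2 · 28); the sign does not affect v_p). Step 3 — |x − y|_13 = 13^{-2} = 1/169.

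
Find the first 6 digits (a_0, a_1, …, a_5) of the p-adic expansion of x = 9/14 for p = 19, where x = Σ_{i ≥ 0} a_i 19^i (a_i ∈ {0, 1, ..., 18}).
(a_0, …, a_5) = (2, 4, 12, 17, 14, 6)

v_19(9/14) = 0 (numerator and denominator both coprime to 19), so x ∈ ℤ_19^×. Compute digits iteratively via a_i = x_i mod 19, x_{i+1} = (x_i − a_i)/19, with x_0 = x:
  x_0 = 9/14;  a_0 = 2;  x_1 = (x_0 − 2)/19 = -1/14
  x_1 = -1/14;  a_1 = 4;  x_2 = (x_1 − 4)/19 = -3/14
  x_2 = -3/14;  a_2 = 12;  x_3 = (x_2 − 12)/19 = -9/14
  x_3 = -9/14;  a_3 = 17;  x_4 = (x_3 − 17)/19 = -13/14
  x_4 = -13/14;  a_4 = 14;  x_5 = (x_4 − 14)/19 = -11/14
  x_5 = -11/14;  a_5 = 6;  x_6 = (x_5 − 6)/19 = -5/14
Digits: (2, 4, 12, 17, 14, 6).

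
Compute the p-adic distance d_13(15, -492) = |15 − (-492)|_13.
d_13(15, -492) = 1/169

Step 1 — x − y = 15 − (-492) = 507. Step 2 — v_13(507) = 2 (factor: 507 = (13^2 · 3); the sign does not affect v_p). Step 3 — |x − y|_13 = 13^{-2} = 1/169.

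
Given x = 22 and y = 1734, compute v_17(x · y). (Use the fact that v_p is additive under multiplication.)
v_17(38148) = 2

v_p(x) = 0 (factor: 22 = 17^0 · 22); v_p(y) = 2 (factor: 1734 = 17^2 · 6). Additivity: v_p(xy) = v_p(x) + v_p(y) = 0 + 2 = 2. (Direct check: xy = 38148 = 17^2 · (132).)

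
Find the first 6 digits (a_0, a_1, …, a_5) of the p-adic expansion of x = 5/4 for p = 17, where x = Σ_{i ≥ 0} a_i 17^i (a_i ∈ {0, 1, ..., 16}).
(a_0, …, a_5) = (14, 12, 12, 12, 12, 12)

v_17(5/4) = 0 (numerator and denominator both coprime to 17), so x ∈ ℤ_17^×. Compute digits iteratively via a_i = x_i mod 17, x_{i+1} = (x_i − a_i)/17, with x_0 = x:
  x_0 = 5/4;  a_0 = 14;  x_1 = (x_0 − 14)/17 = -3/4
  x_1 = -3/4;  a_1 = 12;  x_2 = (x_1 − 12)/17 = -3/4
  x_2 = -3/4;  a_2 = 12;  x_3 = (x_2 − 12)/17 = -3/4
  x_3 = -3/4;  a_3 = 12;  x_4 = (x_3 − 12)/17 = -3/4
  x_4 = -3/4;  a_4 = 12;  x_5 = (x_4 − 12)/17 = -3/4
  x_5 = -3/4;  a_5 = 12;  x_6 = (x_5 − 12)/17 = -3/4
Digits: (14, 12, 12, 12, 12, 12).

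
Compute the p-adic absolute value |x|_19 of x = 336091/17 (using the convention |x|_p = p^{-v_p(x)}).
|336091/17|_19 = 1/6859

Step 1 — compute v_19(x) by factoring powers of 19 out of the numerator and denominator: v_19(336091/17) = 3. Step 2 — apply |x|_p = p^{-v_p(x)} = 19^{-3} = 1/6859.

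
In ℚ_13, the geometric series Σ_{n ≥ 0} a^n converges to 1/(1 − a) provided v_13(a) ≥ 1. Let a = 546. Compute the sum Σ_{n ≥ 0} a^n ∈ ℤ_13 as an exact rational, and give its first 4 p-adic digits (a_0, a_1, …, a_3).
Σ a^n = 1/(1 − a) = -1/545;  first 4 digits = (1, 3, 12, 6)

v_13(a) = 1 ≥ 1, so the series converges in ℤ_13 to 1/(1 − a) = 1/(1 − 546) = -1/545. Expand this rational in ℤ_13: compute digits iteratively via d_i = x_i mod 13, x_{i+1} = (x_i − d_i)/13. The first 4 digits are (1, 3, 12, 6).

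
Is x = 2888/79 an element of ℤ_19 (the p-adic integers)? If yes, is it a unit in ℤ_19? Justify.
x ∈ ℤ_19 but not a unit; v_19(x) = 2 > 0

ℤ_19 = {x ∈ ℚ_19 : v_19(x) ≥ 0} and ℤ_19^× = {x ∈ ℤ_19 : v_19(x) = 0}. Here v_19(2888/79) = v_19(num) − v_19(den) = 2; compare against these criteria.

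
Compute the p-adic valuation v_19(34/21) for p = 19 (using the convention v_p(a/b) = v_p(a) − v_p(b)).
v_19(34/21) = 0

Factor powers of 19 from the numerator and denominator of the reduced fraction: 34 = 19^0 · 34 and 21 = 19^0 · 21. Apply v_p(a/b) = v_p(a) − v_p(b): v_19(34/21) = 0 − 0 = 0.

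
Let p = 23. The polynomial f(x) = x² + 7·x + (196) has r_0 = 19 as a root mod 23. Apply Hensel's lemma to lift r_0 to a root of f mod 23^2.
r_1 = 180 (mod 529)

Hensel: r_{i+1} = r_i − f(r_i)·(f′(r_i))^{-1} mod 23^{i+2}, f′(x) = 2x + 7. Iterate:
  r_0 = 19 (mod 23)
  r_1 = 180 (mod 529)
Final: r = 180 satisfies f(r) ≡ 0 mod 23^2.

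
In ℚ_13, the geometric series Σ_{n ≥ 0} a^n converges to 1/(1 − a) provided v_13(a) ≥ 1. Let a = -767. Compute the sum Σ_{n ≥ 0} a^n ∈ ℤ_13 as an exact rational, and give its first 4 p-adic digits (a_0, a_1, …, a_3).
Σ a^n = 1/(1 − a) = 1/768;  first 4 digits = (1, 6, 5, 2)

v_13(a) = 1 ≥ 1, so the series converges in ℤ_13 to 1/(1 − a) = 1/(1 − (-767)) = 1/768. Expand this rational in ℤ_13: compute digits iteratively via d_i = x_i mod 13, x_{i+1} = (x_i − d_i)/13. The first 4 digits are (1, 6, 5, 2).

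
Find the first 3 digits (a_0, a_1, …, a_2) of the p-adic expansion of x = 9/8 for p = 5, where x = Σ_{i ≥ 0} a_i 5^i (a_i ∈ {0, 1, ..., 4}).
(a_0, …, a_2) = (3, 4, 1)

v_5(9/8) = 0 (numerator and denominator both coprime to 5), so x ∈ ℤ_5^×. Compute digits iteratively via a_i = x_i mod 5, x_{i+1} = (x_i − a_i)/5, with x_0 = x:
  x_0 = 9/8;  a_0 = 3;  x_1 = (x_0 − 3)/5 = -3/8
  x_1 = -3/8;  a_1 = 4;  x_2 = (x_1 − 4)/5 = -7/8
  x_2 = -7/8;  a_2 = 1;  x_3 = (x_2 − 1)/5 = -3/8
Digits: (3, 4, 1).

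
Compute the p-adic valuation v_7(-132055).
v_7(-132055) = 4

v_7(n) is the largest exponent k such that 7^k divides n. Factor out: -132055 = -7^4 · 55. (Sign doesn't affect v_p.) So v_7(-132055) = 4.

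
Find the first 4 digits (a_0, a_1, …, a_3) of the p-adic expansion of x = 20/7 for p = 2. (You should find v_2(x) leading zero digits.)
(a_0, …, a_3) = (0, 0, 1, 1)

v_2(20/7) = 2, so a_0 = ... = a_1 = 0. Factor out: x = 2^2 · u with u = 5/7 a unit in ℤ_2. Expand u iteratively via a_{v+i} = u_i mod 2, u_{i+1} = (u_i − a_{v+i})/2:
  u_0 = 5/7;  a_2 = 1;  u_1 = (u_0 − 1)/2 = -1/7
  u_1 = -1/7;  a_3 = 1;  u_2 = (u_1 − 1)/2 = -4/7
Digits: (0, 0, 1, 1).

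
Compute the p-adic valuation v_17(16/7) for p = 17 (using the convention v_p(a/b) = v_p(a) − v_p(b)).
v_17(16/7) = 0

Factor powers of 17 from the numerator and denominator of the reduced fraction: 16 = 17^0 · 16 and 7 = 17^0 · 7. Apply v_p(a/b) = v_p(a) − v_p(b): v_17(16/7) = 0 − 0 = 0.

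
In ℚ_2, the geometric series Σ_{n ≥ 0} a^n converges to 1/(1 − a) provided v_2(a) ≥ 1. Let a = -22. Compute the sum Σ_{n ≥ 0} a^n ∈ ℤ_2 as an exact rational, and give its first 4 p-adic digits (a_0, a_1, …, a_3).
Σ a^n = 1/(1 − a) = 1/23;  first 4 digits = (1, 1, 1, 0)

v_2(a) = 1 ≥ 1, so the series converges in ℤ_2 to 1/(1 − a) = 1/(1 − (-22)) = 1/23. Expand this rational in ℤ_2: compute digits iteratively via d_i = x_i mod 2, x_{i+1} = (x_i − d_i)/2. The first 4 digits are (1, 1, 1, 0).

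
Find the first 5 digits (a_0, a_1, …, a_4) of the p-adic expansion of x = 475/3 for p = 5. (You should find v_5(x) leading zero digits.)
(a_0, …, a_4) = (0, 0, 3, 4, 1)

v_5(475/3) = 2, so a_0 = ... = a_1 = 0. Factor out: x = 5^2 · u with u = 19/3 a unit in ℤ_5. Expand u iteratively via a_{v+i} = u_i mod 5, u_{i+1} = (u_i − a_{v+i})/5:
  u_0 = 19/3;  a_2 = 3;  u_1 = (u_0 − 3)/5 = 2/3
  u_1 = 2/3;  a_3 = 4;  u_2 = (u_1 − 4)/5 = -2/3
  u_2 = -2/3;  a_4 = 1;  u_3 = (u_2 − 1)/5 = -1/3
Digits: (0, 0, 3, 4, 1).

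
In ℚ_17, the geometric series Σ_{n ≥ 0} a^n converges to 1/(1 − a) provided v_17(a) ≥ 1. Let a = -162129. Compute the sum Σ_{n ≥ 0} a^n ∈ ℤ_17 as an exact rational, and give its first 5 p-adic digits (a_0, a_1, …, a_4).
Σ a^n = 1/(1 − a) = 1/162130;  first 5 digits = (1, 0, 0, 1, 15)

v_17(a) = 3 ≥ 1, so the series converges in ℤ_17 to 1/(1 − a) = 1/(1 − (-162129)) = 1/162130. Expand this rational in ℤ_17: compute digits iteratively via d_i = x_i mod 17, x_{i+1} = (x_i − d_i)/17. The first 5 digits are (1, 0, 0, 1, 15).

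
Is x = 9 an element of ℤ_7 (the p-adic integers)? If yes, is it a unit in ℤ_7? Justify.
x ∈ ℤ_7^× (unit); v_7(x) = 0

ℤ_7 = {x ∈ ℚ_7 : v_7(x) ≥ 0} and ℤ_7^× = {x ∈ ℤ_7 : v_7(x) = 0}. Here v_7(9) = v_7(num) − v_7(den) = 0; compare against these criteria.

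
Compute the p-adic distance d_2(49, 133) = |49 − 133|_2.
d_2(49, 133) = 1/4

Step 1 — x − y = 49 − 133 = -84. Step 2 — v_2(-84) = 2 (factor: -84 = −(2^2 · 21); the sign does not affect v_p). Step 3 — |x − y|_2 = 2^{-2} = 1/4.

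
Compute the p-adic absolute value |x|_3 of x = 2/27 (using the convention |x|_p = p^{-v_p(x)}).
|2/27|_3 = 27

Step 1 — compute v_3(x) by factoring powers of 3 out of the numerator and denominator: v_3(2/27) = -3. Step 2 — apply |x|_p = p^{-v_p(x)} = 3^{3} = 27.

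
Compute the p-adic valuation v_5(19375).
v_5(19375) = 4

v_5(n) is the largest exponent k such that 5^k divides n. Factor out: 19375 = 5^4 · 31. (Sign doesn't affect v_p.) So v_5(19375) = 4.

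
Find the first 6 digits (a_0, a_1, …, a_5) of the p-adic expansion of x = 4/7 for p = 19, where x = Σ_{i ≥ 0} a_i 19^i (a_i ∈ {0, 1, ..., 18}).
(a_0, …, a_5) = (6, 16, 10, 13, 2, 8)

v_19(4/7) = 0 (numerator and denominator both coprime to 19), so x ∈ ℤ_19^×. Compute digits iteratively via a_i = x_i mod 19, x_{i+1} = (x_i − a_i)/19, with x_0 = x:
  x_0 = 4/7;  a_0 = 6;  x_1 = (x_0 − 6)/19 = -2/7
  x_1 = -2/7;  a_1 = 16;  x_2 = (x_1 − 16)/19 = -6/7
  x_2 = -6/7;  a_2 = 10;  x_3 = (x_2 − 10)/19 = -4/7
  x_3 = -4/7;  a_3 = 13;  x_4 = (x_3 − 13)/19 = -5/7
  x_4 = -5/7;  a_4 = 2;  x_5 = (x_4 − 2)/19 = -1/7
  x_5 = -1/7;  a_5 = 8;  x_6 = (x_5 − 8)/19 = -3/7
Digits: (6, 16, 10, 13, 2, 8).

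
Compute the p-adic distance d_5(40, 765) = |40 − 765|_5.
d_5(40, 765) = 1/25

Step 1 — x − y = 40 − 765 = -725. Step 2 — v_5(-725) = 2 (factor: -725 = −(5^2 · 29); the sign does not affect v_p). Step 3 — |x − y|_5 = 5^{-2} = 1/25.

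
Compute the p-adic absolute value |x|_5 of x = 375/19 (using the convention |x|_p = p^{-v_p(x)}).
|375/19|_5 = 1/125

Step 1 — compute v_5(x) by factoring powers of 5 out of the numerator and denominator: v_5(375/19) = 3. Step 2 — apply |x|_p = p^{-v_p(x)} = 5^{-3} = 1/125.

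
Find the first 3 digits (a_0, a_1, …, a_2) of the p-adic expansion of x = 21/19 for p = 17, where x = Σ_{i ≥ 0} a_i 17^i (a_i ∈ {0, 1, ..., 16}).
(a_0, …, a_2) = (2, 8, 4)

v_17(21/19) = 0 (numerator and denominator both coprime to 17), so x ∈ ℤ_17^×. Compute digits iteratively via a_i = x_i mod 17, x_{i+1} = (x_i − a_i)/17, with x_0 = x:
  x_0 = 21/19;  a_0 = 2;  x_1 = (x_0 − 2)/17 = -1/19
  x_1 = -1/19;  a_1 = 8;  x_2 = (x_1 − 8)/17 = -9/19
  x_2 = -9/19;  a_2 = 4;  x_3 = (x_2 − 4)/17 = -5/19
Digits: (2, 8, 4).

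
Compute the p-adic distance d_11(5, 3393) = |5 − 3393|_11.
d_11(5, 3393) = 1/121

Step 1 — x − y = 5 − 3393 = -3388. Step 2 — v_11(-3388) = 2 (factor: -3388 = −(11^2 · 28); the sign does not affect v_p). Step 3 — |x − y|_11 = 11^{-2} = 1/121.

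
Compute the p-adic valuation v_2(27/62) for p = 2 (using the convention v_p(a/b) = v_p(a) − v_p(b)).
v_2(27/62) = -1

Factor powers of 2 from the numerator and denominator of the reduced fraction: 27 = 2^0 · 27 and 62 = 2^1 · 31. Apply v_p(a/b) = v_p(a) − v_p(b): v_2(27/62) = 0 − 1 = -1.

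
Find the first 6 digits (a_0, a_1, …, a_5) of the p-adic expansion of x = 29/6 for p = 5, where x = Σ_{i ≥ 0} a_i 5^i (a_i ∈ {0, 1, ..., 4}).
(a_0, …, a_5) = (4, 1, 4, 0, 4, 0)

v_5(29/6) = 0 (numerator and denominator both coprime to 5), so x ∈ ℤ_5^×. Compute digits iteratively via a_i = x_i mod 5, x_{i+1} = (x_i − a_i)/5, with x_0 = x:
  x_0 = 29/6;  a_0 = 4;  x_1 = (x_0 − 4)/5 = 1/6
  x_1 = 1/6;  a_1 = 1;  x_2 = (x_1 − 1)/5 = -1/6
  x_2 = -1/6;  a_2 = 4;  x_3 = (x_2 − 4)/5 = -5/6
  x_3 = -5/6;  a_3 = 0;  x_4 = (x_3 − 0)/5 = -1/6
  x_4 = -1/6;  a_4 = 4;  x_5 = (x_4 − 4)/5 = -5/6
  x_5 = -5/6;  a_5 = 0;  x_6 = (x_5 − 0)/5 = -1/6
Digits: (4, 1, 4, 0, 4, 0).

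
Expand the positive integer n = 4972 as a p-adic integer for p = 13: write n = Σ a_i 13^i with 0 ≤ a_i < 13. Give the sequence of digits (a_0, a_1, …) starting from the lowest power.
(a_0, a_1, …) = (6, 5, 3, 2)

Repeated division by 13 gives the digits low-to-high: 4972 = 6 + 5·13^1 + 3·13^2 + 2·13^3. Digit sequence: (6, 5, 3, 2).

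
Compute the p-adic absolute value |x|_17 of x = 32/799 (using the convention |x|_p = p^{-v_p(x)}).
|32/799|_17 = 17

Step 1 — compute v_17(x) by factoring powers of 17 out of the numerator and denominator: v_17(32/799) = -1. Step 2 — apply |x|_p = p^{-v_p(x)} = 17^{1} = 17.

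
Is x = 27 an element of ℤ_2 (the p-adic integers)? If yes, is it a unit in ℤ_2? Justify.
x ∈ ℤ_2^× (unit); v_2(x) = 0

ℤ_2 = {x ∈ ℚ_2 : v_2(x) ≥ 0} and ℤ_2^× = {x ∈ ℤ_2 : v_2(x) = 0}. Here v_2(27) = v_2(num) − v_2(den) = 0; compare against these criteria.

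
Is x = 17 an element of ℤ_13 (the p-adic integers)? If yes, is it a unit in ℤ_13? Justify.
x ∈ ℤ_13^× (unit); v_13(x) = 0

ℤ_13 = {x ∈ ℚ_13 : v_13(x) ≥ 0} and ℤ_13^× = {x ∈ ℤ_13 : v_13(x) = 0}. Here v_13(17) = v_13(num) − v_13(den) = 0; compare against these criteria.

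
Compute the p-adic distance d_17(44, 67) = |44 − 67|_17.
d_17(44, 67) = 1

Step 1 — x − y = 44 − 67 = -23. Step 2 — v_17(-23) = 0 (factor: -23 = −(17^0 · 23); the sign does not affect v_p). Step 3 — |x − y|_17 = 17^{0} = 1.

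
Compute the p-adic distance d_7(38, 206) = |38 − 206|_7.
d_7(38, 206) = 1/7

Step 1 — x − y = 38 − 206 = -168. Step 2 — v_7(-168) = 1 (factor: -168 = −(7^1 · 24); the sign does not affect v_p). Step 3 — |x − y|_7 = 7^{-1} = 1/7.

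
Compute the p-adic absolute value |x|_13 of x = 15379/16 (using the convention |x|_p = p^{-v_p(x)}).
|15379/16|_13 = 1/2197

Step 1 — compute v_13(x) by factoring powers of 13 out of the numerator and denominator: v_13(15379/16) = 3. Step 2 — apply |x|_p = p^{-v_p(x)} = 13^{-3} = 1/2197.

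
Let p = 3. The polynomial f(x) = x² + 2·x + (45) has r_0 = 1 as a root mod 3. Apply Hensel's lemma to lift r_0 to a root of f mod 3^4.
r_3 = 61 (mod 81)

Hensel: r_{i+1} = r_i − f(r_i)·(f′(r_i))^{-1} mod 3^{i+2}, f′(x) = 2x + 2. Iterate:
  r_0 = 1 (mod 3)
  r_1 = 7 (mod 9)
  r_2 = 7 (mod 27)
  r_3 = 61 (mod 81)
Final: r = 61 satisfies f(r) ≡ 0 mod 3^4.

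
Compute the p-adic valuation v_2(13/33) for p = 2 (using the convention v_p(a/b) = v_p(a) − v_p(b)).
v_2(13/33) = 0

Factor powers of 2 from the numerator and denominator of the reduced fraction: 13 = 2^0 · 13 and 33 = 2^0 · 33. Apply v_p(a/b) = v_p(a) − v_p(b): v_2(13/33) = 0 − 0 = 0.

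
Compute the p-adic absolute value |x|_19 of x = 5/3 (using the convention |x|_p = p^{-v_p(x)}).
|5/3|_19 = 1

Step 1 — compute v_19(x) by factoring powers of 19 out of the numerator and denominator: v_19(5/3) = 0. Step 2 — apply |x|_p = p^{-v_p(x)} = 19^{0} = 1.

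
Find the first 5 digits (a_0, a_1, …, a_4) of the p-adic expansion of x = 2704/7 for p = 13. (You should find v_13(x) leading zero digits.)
(a_0, …, a_4) = (0, 0, 6, 9, 3)

v_13(2704/7) = 2, so a_0 = ... = a_1 = 0. Factor out: x = 13^2 · u with u = 16/7 a unit in ℤ_13. Expand u iteratively via a_{v+i} = u_i mod 13, u_{i+1} = (u_i − a_{v+i})/13:
  u_0 = 16/7;  a_2 = 6;  u_1 = (u_0 − 6)/13 = -2/7
  u_1 = -2/7;  a_3 = 9;  u_2 = (u_1 − 9)/13 = -5/7
  u_2 = -5/7;  a_4 = 3;  u_3 = (u_2 − 3)/13 = -2/7
Digits: (0, 0, 6, 9, 3).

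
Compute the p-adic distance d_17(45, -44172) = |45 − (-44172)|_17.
d_17(45, -44172) = 1/4913

Step 1 — x − y = 45 − (-44172) = 44217. Step 2 — v_17(44217) = 3 (factor: 44217 = (17^3 · 9); the sign does not affect v_p). Step 3 — |x − y|_17 = 17^{-3} = 1/4913.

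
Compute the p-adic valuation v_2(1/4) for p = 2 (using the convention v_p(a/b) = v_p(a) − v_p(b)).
v_2(1/4) = -2

Factor powers of 2 from the numerator and denominator of the reduced fraction: 1 = 2^0 · 1 and 4 = 2^2 · 1. Apply v_p(a/b) = v_p(a) − v_p(b): v_2(1/4) = 0 − 2 = -2.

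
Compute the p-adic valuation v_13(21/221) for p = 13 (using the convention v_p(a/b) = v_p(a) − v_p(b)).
v_13(21/221) = -1

Factor powers of 13 from the numerator and denominator of the reduced fraction: 21 = 13^0 · 21 and 221 = 13^1 · 17. Apply v_p(a/b) = v_p(a) − v_p(b): v_13(21/221) = 0 − 1 = -1.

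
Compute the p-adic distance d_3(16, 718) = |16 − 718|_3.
d_3(16, 718) = 1/27

Step 1 — x − y = 16 − 718 = -702. Step 2 — v_3(-702) = 3 (factor: -702 = −(3^3 · 26); the sign does not affect v_p). Step 3 — |x − y|_3 = 3^{-3} = 1/27.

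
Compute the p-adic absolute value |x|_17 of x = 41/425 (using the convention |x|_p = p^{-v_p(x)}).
|41/425|_17 = 17

Step 1 — compute v_17(x) by factoring powers of 17 out of the numerator and denominator: v_17(41/425) = -1. Step 2 — apply |x|_p = p^{-v_p(x)} = 17^{1} = 17.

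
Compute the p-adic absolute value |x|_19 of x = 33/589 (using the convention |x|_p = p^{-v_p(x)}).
|33/589|_19 = 19

Step 1 — compute v_19(x) by factoring powers of 19 out of the numerator and denominator: v_19(33/589) = -1. Step 2 — apply |x|_p = p^{-v_p(x)} = 19^{1} = 19.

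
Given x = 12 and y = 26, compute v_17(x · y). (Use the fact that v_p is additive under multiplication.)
v_17(312) = 0

v_p(x) = 0 (factor: 12 = 17^0 · 12); v_p(y) = 0 (factor: 26 = 17^0 · 26). Additivity: v_p(xy) = v_p(x) + v_p(y) = 0 + 0 = 0. (Direct check: xy = 312 = 17^0 · (312).)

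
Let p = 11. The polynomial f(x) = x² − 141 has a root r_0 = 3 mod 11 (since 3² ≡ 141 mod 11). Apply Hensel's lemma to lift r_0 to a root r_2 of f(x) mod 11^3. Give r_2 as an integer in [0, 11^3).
r_2 = 388 (mod 1331)

Hensel's recurrence: r_{i+1} = r_i − f(r_i)·(f′(r_i))^{-1} mod 11^{i+2}, with f′(x) = 2x. Iterate:
  r_0 = 3 (mod 11)
  r_1 = 25 (mod 121)
  r_2 = 388 (mod 1331)
Final: r_2 = 388, and one checks f(r_2) ≡ 0 mod 11^3.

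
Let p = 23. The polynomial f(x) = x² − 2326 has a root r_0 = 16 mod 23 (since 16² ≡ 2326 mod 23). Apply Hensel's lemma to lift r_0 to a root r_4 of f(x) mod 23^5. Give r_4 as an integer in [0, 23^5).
r_4 = 3843960 (mod 6436343)

Hensel's recurrence: r_{i+1} = r_i − f(r_i)·(f′(r_i))^{-1} mod 23^{i+2}, with f′(x) = 2x. Iterate:
  r_0 = 16 (mod 23)
  r_1 = 246 (mod 529)
  r_2 = 11355 (mod 12167)
  r_3 = 206027 (mod 279841)
  r_4 = 3843960 (mod 6436343)
Final: r_4 = 3843960, and one checks f(r_4) ≡ 0 mod 23^5.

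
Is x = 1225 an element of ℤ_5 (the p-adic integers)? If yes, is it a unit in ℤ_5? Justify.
x ∈ ℤ_5 but not a unit; v_5(x) = 2 > 0

ℤ_5 = {x ∈ ℚ_5 : v_5(x) ≥ 0} and ℤ_5^× = {x ∈ ℤ_5 : v_5(x) = 0}. Here v_5(1225) = v_5(num) − v_5(den) = 2; compare against these criteria.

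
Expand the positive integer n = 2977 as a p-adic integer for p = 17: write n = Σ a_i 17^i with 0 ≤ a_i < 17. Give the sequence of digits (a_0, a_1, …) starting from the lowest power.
(a_0, a_1, …) = (2, 5, 10)

Repeated division by 17 gives the digits low-to-high: 2977 = 2 + 5·17^1 + 10·17^2. Digit sequence: (2, 5, 10).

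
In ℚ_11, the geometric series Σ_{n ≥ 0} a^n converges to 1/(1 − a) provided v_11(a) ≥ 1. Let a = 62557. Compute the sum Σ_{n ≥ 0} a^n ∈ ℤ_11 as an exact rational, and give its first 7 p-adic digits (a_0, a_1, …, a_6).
Σ a^n = 1/(1 − a) = -1/62556;  first 7 digits = (1, 0, 0, 3, 4, 0, 9)

v_11(a) = 3 ≥ 1, so the series converges in ℤ_11 to 1/(1 − a) = 1/(1 − 62557) = -1/62556. Expand this rational in ℤ_11: compute digits iteratively via d_i = x_i mod 11, x_{i+1} = (x_i − d_i)/11. The first 7 digits are (1, 0, 0, 3, 4, 0, 9).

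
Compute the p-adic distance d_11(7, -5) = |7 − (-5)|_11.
d_11(7, -5) = 1

Step 1 — x − y = 7 − (-5) = 12. Step 2 — v_11(12) = 0 (factor: 12 = (11^0 · 12); the sign does not affect v_p). Step 3 — |x − y|_11 = 11^{0} = 1.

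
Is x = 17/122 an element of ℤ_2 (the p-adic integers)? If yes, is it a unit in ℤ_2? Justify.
x ∉ ℤ_2 (v_2(x) = -1 < 0)

ℤ_2 = {x ∈ ℚ_2 : v_2(x) ≥ 0} and ℤ_2^× = {x ∈ ℤ_2 : v_2(x) = 0}. Here v_2(17/122) = v_2(num) − v_2(den) = -1; compare against these criteria.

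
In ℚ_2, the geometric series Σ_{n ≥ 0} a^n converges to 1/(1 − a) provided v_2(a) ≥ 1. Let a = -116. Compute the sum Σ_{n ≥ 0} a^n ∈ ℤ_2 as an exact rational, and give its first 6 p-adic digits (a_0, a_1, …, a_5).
Σ a^n = 1/(1 − a) = 1/117;  first 6 digits = (1, 0, 1, 1, 1, 0)

v_2(a) = 2 ≥ 1, so the series converges in ℤ_2 to 1/(1 − a) = 1/(1 − (-116)) = 1/117. Expand this rational in ℤ_2: compute digits iteratively via d_i = x_i mod 2, x_{i+1} = (x_i − d_i)/2. The first 6 digits are (1, 0, 1, 1, 1, 0).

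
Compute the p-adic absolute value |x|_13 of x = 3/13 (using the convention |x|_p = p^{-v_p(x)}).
|3/13|_13 = 13

Step 1 — compute v_13(x) by factoring powers of 13 out of the numerator and denominator: v_13(3/13) = -1. Step 2 — apply |x|_p = p^{-v_p(x)} = 13^{1} = 13.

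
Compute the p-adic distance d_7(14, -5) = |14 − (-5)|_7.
d_7(14, -5) = 1

Step 1 — x − y = 14 − (-5) = 19. Step 2 — v_7(19) = 0 (factor: 19 = (7^0 · 19); the sign does not affect v_p). Step 3 — |x − y|_7 = 7^{0} = 1.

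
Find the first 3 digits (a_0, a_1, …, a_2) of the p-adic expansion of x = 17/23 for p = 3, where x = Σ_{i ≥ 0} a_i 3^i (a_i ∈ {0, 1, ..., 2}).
(a_0, …, a_2) = (1, 2, 1)

v_3(17/23) = 0 (numerator and denominator both coprime to 3), so x ∈ ℤ_3^×. Compute digits iteratively via a_i = x_i mod 3, x_{i+1} = (x_i − a_i)/3, with x_0 = x:
  x_0 = 17/23;  a_0 = 1;  x_1 = (x_0 − 1)/3 = -2/23
  x_1 = -2/23;  a_1 = 2;  x_2 = (x_1 − 2)/3 = -16/23
  x_2 = -16/23;  a_2 = 1;  x_3 = (x_2 − 1)/3 = -13/23
Digits: (1, 2, 1).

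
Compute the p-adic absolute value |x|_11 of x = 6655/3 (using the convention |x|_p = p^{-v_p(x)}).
|6655/3|_11 = 1/1331

Step 1 — compute v_11(x) by factoring powers of 11 out of the numerator and denominator: v_11(6655/3) = 3. Step 2 — apply |x|_p = p^{-v_p(x)} = 11^{-3} = 1/1331.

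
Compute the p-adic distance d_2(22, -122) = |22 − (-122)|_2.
d_2(22, -122) = 1/16

Step 1 — x − y = 22 − (-122) = 144. Step 2 — v_2(144) = 4 (factor: 144 = (2^4 · 9); the sign does not affect v_p). Step 3 — |x − y|_2 = 2^{-4} = 1/16.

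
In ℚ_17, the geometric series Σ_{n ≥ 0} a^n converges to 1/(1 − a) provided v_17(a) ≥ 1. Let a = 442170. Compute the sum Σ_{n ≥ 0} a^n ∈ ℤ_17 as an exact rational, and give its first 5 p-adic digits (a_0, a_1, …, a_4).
Σ a^n = 1/(1 − a) = -1/442169;  first 5 digits = (1, 0, 0, 5, 5)

v_17(a) = 3 ≥ 1, so the series converges in ℤ_17 to 1/(1 − a) = 1/(1 − 442170) = -1/442169. Expand this rational in ℤ_17: compute digits iteratively via d_i = x_i mod 17, x_{i+1} = (x_i − d_i)/17. The first 5 digits are (1, 0, 0, 5, 5).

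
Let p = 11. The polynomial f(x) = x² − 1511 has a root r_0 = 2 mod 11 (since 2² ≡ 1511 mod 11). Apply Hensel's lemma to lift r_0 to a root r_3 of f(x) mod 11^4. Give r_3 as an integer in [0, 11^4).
r_3 = 14203 (mod 14641)

Hensel's recurrence: r_{i+1} = r_i − f(r_i)·(f′(r_i))^{-1} mod 11^{i+2}, with f′(x) = 2x. Iterate:
  r_0 = 2 (mod 11)
  r_1 = 46 (mod 121)
  r_2 = 893 (mod 1331)
  r_3 = 14203 (mod 14641)
Final: r_3 = 14203, and one checks f(r_3) ≡ 0 mod 11^4.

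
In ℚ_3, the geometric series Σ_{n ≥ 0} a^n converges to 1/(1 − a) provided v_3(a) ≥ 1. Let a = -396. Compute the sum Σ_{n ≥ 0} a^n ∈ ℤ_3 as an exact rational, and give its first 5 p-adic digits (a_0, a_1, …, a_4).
Σ a^n = 1/(1 − a) = 1/397;  first 5 digits = (1, 0, 1, 0, 2)

v_3(a) = 2 ≥ 1, so the series converges in ℤ_3 to 1/(1 − a) = 1/(1 − (-396)) = 1/397. Expand this rational in ℤ_3: compute digits iteratively via d_i = x_i mod 3, x_{i+1} = (x_i − d_i)/3. The first 5 digits are (1, 0, 1, 0, 2).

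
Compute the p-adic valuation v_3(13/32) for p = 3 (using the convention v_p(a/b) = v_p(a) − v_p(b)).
v_3(13/32) = 0

Factor powers of 3 from the numerator and denominator of the reduced fraction: 13 = 3^0 · 13 and 32 = 3^0 · 32. Apply v_p(a/b) = v_p(a) − v_p(b): v_3(13/32) = 0 − 0 = 0.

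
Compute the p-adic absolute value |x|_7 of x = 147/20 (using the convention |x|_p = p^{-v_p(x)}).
|147/20|_7 = 1/49

Step 1 — compute v_7(x) by factoring powers of 7 out of the numerator and denominator: v_7(147/20) = 2. Step 2 — apply |x|_p = p^{-v_p(x)} = 7^{-2} = 1/49.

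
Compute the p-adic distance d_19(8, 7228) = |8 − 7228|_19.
d_19(8, 7228) = 1/361

Step 1 — x − y = 8 − 7228 = -7220. Step 2 — v_19(-7220) = 2 (factor: -7220 = −(19^2 · 20); the sign does not affect v_p). Step 3 — |x − y|_19 = 19^{-2} = 1/361.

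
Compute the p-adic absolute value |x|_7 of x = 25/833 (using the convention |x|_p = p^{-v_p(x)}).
|25/833|_7 = 49

Step 1 — compute v_7(x) by factoring powers of 7 out of the numerator and denominator: v_7(25/833) = -2. Step 2 — apply |x|_p = p^{-v_p(x)} = 7^{2} = 49.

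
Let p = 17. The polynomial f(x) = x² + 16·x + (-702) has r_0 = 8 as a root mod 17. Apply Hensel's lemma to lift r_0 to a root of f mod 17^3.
r_2 = 909 (mod 4913)

Hensel: r_{i+1} = r_i − f(r_i)·(f′(r_i))^{-1} mod 17^{i+2}, f′(x) = 2x + 16. Iterate:
  r_0 = 8 (mod 17)
  r_1 = 42 (mod 289)
  r_2 = 909 (mod 4913)
Final: r = 909 satisfies f(r) ≡ 0 mod 17^3.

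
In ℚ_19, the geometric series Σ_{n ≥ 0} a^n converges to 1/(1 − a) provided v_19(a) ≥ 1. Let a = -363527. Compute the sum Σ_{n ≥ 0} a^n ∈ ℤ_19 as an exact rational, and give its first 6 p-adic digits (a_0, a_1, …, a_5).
Σ a^n = 1/(1 − a) = 1/363528;  first 6 digits = (1, 0, 0, 4, 16, 18)

v_19(a) = 3 ≥ 1, so the series converges in ℤ_19 to 1/(1 − a) = 1/(1 − (-363527)) = 1/363528. Expand this rational in ℤ_19: compute digits iteratively via d_i = x_i mod 19, x_{i+1} = (x_i − d_i)/19. The first 6 digits are (1, 0, 0, 4, 16, 18).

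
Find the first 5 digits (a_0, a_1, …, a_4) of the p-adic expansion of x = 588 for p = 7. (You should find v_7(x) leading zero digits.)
(a_0, …, a_4) = (0, 0, 5, 1, 0)

v_7(588) = 2, so a_0 = ... = a_1 = 0. Factor out: x = 7^2 · u with u = 12 a unit in ℤ_7. Expand u iteratively via a_{v+i} = u_i mod 7, u_{i+1} = (u_i − a_{v+i})/7:
  u_0 = 12;  a_2 = 5;  u_1 = (u_0 − 5)/7 = 1
  u_1 = 1;  a_3 = 1;  u_2 = (u_1 − 1)/7 = 0
  u_2 = 0;  a_4 = 0;  u_3 = (u_2 − 0)/7 = 0
Digits: (0, 0, 5, 1, 0).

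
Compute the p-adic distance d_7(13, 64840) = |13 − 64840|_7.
d_7(13, 64840) = 1/2401

Step 1 — x − y = 13 − 64840 = -64827. Step 2 — v_7(-64827) = 4 (factor: -64827 = −(7^4 · 27); the sign does not affect v_p). Step 3 — |x − y|_7 = 7^{-4} = 1/2401.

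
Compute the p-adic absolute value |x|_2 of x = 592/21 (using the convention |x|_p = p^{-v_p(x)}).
|592/21|_2 = 1/16

Step 1 — compute v_2(x) by factoring powers of 2 out of the numerator and denominator: v_2(592/21) = 4. Step 2 — apply |x|_p = p^{-v_p(x)} = 2^{-4} = 1/16.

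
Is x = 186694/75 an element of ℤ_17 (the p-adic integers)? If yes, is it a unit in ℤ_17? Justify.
x ∈ ℤ_17 but not a unit; v_17(x) = 3 > 0

ℤ_17 = {x ∈ ℚ_17 : v_17(x) ≥ 0} and ℤ_17^× = {x ∈ ℤ_17 : v_17(x) = 0}. Here v_17(186694/75) = v_17(num) − v_17(den) = 3; compare against these criteria.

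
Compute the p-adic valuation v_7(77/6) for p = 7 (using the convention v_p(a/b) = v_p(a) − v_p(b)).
v_7(77/6) = 1

Factor powers of 7 from the numerator and denominator of the reduced fraction: 77 = 7^1 · 11 and 6 = 7^0 · 6. Apply v_p(a/b) = v_p(a) − v_p(b): v_7(77/6) = 1 − 0 = 1.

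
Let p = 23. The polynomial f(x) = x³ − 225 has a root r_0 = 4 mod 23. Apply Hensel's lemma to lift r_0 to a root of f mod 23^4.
r_3 = 123606 (mod 279841)

Hensel: r_{i+1} = r_i − f(r_i)/f′(r_i) mod 23^{i+2}, where f′(x) = 3x². Iterate:
  r_0 = 4 (mod 23)
  r_1 = 349 (mod 529)
  r_2 = 1936 (mod 12167)
  r_3 = 123606 (mod 279841)
Final: r = 123606 with f(r) ≡ 0 mod 23^4.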